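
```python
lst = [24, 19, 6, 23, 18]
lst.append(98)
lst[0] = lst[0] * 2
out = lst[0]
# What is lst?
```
Trace:
  lst=[24, 19, 6, 23, 18]
  lst=[24, 19, 6, 23, 18, 98]
  lst=[48, 19, 6, 23, 18, 98]
  lst=[48, 19, 6, 23, 18, 98], out=48

Final answer: [48, 19, 6, 23, 18, 98]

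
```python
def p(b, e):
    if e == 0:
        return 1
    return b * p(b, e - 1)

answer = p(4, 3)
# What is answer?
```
Call trace:
p(b=4, e=3)
  p(b=4, e=2)
    p(b=4, e=1)
      p(b=4, e=0)
      -> return 1
    -> return 4
  -> return 16
-> return 64

Final answer: 64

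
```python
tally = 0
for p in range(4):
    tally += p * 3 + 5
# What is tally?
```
Trace:
  tally=0
  tally=5, p=0
  tally=13, p=1
  tally=24, p=2
  tally=38, p=3

Final answer: 38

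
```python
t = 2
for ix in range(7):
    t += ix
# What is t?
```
Trace:
  t=2
  t=2, ix=0
  t=3, ix=1
  t=5, ix=2
  t=8, ix=3
  t=12, ix=4
  t=17, ix=5
  t=23, ix=6

Final answer: 23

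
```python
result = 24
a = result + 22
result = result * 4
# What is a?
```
Trace:
  result=24
  result=24, a=46
  result=96, a=46

Final answer: 46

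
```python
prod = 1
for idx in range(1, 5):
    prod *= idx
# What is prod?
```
Trace:
  prod=1
  prod=1, idx=1
  prod=2, idx=2
  prod=6, idx=3
  prod=24, idx=4

Final answer: 24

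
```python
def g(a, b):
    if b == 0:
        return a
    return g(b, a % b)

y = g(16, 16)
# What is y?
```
Call trace:
g(a=16, b=16)
  g(a=16, b=0)
  -> return 16
-> return 16

Final answer: 16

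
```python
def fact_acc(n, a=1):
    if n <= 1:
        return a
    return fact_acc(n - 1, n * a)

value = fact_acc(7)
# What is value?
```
Call trace:
fact_acc(n=7, a=1)
  fact_acc(n=6, a=7)
    fact_acc(n=5, a=42)
      fact_acc(n=4, a=210)
        fact_acc(n=3, a=840)
          fact_acc(n=2, a=2520)
            fact_acc(n=1, a=5040)
            -> return 5040
          -> return 5040
        -> return 5040
      -> return 5040
    -> return 5040
  -> return 5040
-> return 5040

Final answer: 5040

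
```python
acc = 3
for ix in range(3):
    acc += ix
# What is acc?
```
Trace:
  acc=3
  acc=3, ix=0
  acc=4, ix=1
  acc=6, ix=2

Final answer: 6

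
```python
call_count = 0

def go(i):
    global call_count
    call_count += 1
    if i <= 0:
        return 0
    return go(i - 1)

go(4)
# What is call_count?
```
Call trace:
go(i=4)
  go(i=3)
    go(i=2)
      go(i=1)
        go(i=0)
        -> return 0
      -> return 0
    -> return 0
  -> return 0
-> return 0

call_count is incremented once per call. go is entered once for each i = 4, 3, 2, 1, 0 (the i <= 0 call returns without recursing), i.e. 4 + 1 calls.
call_count = 5

Final answer: 5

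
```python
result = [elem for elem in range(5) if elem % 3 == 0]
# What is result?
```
Trace:
  elem=0
  elem=1
  elem=2
  elem=3
  elem=4
  result=[0, 3]

Final answer: [0, 3]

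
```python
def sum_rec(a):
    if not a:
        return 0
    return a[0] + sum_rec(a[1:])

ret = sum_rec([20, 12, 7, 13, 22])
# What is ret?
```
Call trace:
sum_rec(a=[20, 12, 7, 13, 22])
  sum_rec(a=[12, 7, 13, 22])
    sum_rec(a=[7, 13, 22])
      sum_rec(a=[13, 22])
        sum_rec(a=[22])
          sum_rec(a=[])
          -> return 0
        -> return 22
      -> return 35
    -> return 42
  -> return 54
-> return 74

Final answer: 74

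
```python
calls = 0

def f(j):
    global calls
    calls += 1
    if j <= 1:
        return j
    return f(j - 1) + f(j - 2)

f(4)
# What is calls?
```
Call trace (a repeated sub-call is expanded the first time; later identical calls just restate its return value):
f(j=4)
  f(j=3)
    f(j=2)
      f(j=1)
      -> return 1
      f(j=0)
      -> return 0
    -> return 1
    f(j=1)
    -> return 1
  -> return 2
  f(j=2) -> return 1  (same call as traced above)
-> return 3

calls is incremented once per call, so count the calls in each subtree. Let C(j) = number of calls made by f(j).
C(0) = C(1) = 1 (base case, no recursion); C(j) = 1 + C(j - 1) + C(j - 2) otherwise.
C(2) = 1 + C(1) + C(0) = 1 + 1 + 1 = 3
C(3) = 1 + C(2) + C(1) = 1 + 3 + 1 = 5
C(4) = 1 + C(3) + C(2) = 1 + 5 + 3 = 9
calls = C(4) = 9

Final answer: 9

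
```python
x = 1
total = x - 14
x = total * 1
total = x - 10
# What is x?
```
Trace:
  x=1
  x=1, total=-13
  x=-13, total=-13
  x=-13, total=-23

Final answer: -13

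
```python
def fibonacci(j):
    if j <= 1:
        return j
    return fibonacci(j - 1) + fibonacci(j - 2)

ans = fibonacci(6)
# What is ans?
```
Call trace (a repeated sub-call is expanded the first time; later identical calls just restate its return value):
fibonacci(j=6)
  fibonacci(j=5)
    fibonacci(j=4)
      fibonacci(j=3)
        fibonacci(j=2)
          fibonacci(j=1)
          -> return 1
          fibonacci(j=0)
          -> return 0
        -> return 1
        fibonacci(j=1)
        -> return 1
      -> return 2
      fibonacci(j=2) -> return 1  (same call as traced above)
    -> return 3
    fibonacci(j=3) -> return 2  (same call as traced above)
  -> return 5
  fibonacci(j=4) -> return 3  (same call as traced above)
-> return 8

Final answer: 8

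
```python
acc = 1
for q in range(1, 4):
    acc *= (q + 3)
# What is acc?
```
Trace:
  acc=1
  acc=4, q=1
  acc=20, q=2
  acc=120, q=3

Final answer: 120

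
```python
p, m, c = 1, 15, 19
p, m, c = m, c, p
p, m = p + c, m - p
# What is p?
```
Trace:
  p=1, m=15, c=19
  p=15, m=19, c=1
  p=16, m=4, c=1

Final answer: 16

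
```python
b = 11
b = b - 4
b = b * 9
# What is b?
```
Trace:
  b=11
  b=7
  b=63

Final answer: 63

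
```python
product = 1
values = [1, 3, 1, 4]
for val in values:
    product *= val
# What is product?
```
Trace:
  product=1
  product=1, val=1
  product=3, val=3
  product=3, val=1
  product=12, val=4

Final answer: 12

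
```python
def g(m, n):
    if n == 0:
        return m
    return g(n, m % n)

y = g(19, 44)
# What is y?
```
Call trace:
g(m=19, n=44)
  g(m=44, n=19)
    g(m=19, n=6)
      g(m=6, n=1)
        g(m=1, n=0)
        -> return 1
      -> return 1
    -> return 1
  -> return 1
-> return 1

Final answer: 1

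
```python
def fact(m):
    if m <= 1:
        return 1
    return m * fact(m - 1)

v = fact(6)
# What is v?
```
Call trace:
fact(m=6)
  fact(m=5)
    fact(m=4)
      fact(m=3)
        fact(m=2)
          fact(m=1)
          -> return 1
        -> return 2
      -> return 6
    -> return 24
  -> return 120
-> return 720

Final answer: 720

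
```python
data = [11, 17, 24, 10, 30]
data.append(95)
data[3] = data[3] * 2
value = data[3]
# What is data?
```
Trace:
  data=[11, 17, 24, 10, 30]
  data=[11, 17, 24, 10, 30, 95]
  data=[11, 17, 24, 20, 30, 95]
  data=[11, 17, 24, 20, 30, 95], value=20

Final answer: [11, 17, 24, 20, 30, 95]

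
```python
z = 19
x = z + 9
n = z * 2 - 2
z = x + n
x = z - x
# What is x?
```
Trace:
  z=19
  z=19, x=28
  z=19, x=28, n=36
  z=64, x=28, n=36
  z=64, x=36, n=36

Final answer: 36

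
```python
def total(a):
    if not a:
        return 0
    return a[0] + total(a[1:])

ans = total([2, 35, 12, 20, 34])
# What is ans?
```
Call trace:
total(a=[2, 35, 12, 20, 34])
  total(a=[35, 12, 20, 34])
    total(a=[12, 20, 34])
      total(a=[20, 34])
        total(a=[34])
          total(a=[])
          -> return 0
        -> return 34
      -> return 54
    -> return 66
  -> return 101
-> return 103

Final answer: 103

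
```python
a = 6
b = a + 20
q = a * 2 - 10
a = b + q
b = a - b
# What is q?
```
Trace:
  a=6
  a=6, b=26
  a=6, b=26, q=2
  a=28, b=26, q=2
  a=28, b=2, q=2

Final answer: 2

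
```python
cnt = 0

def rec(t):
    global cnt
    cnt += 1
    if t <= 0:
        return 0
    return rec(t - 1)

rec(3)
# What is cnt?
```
Call trace:
rec(t=3)
  rec(t=2)
    rec(t=1)
      rec(t=0)
      -> return 0
    -> return 0
  -> return 0
-> return 0

cnt is incremented once per call. rec is entered once for each t = 3, 2, 1, 0 (the t <= 0 call returns without recursing), i.e. 3 + 1 calls.
cnt = 4

Final answer: 4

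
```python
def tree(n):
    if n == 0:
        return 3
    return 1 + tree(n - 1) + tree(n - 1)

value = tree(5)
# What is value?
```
Call trace (a repeated sub-call is expanded the first time; later identical calls just restate its return value):
tree(n=5)
  tree(n=4)
    tree(n=3)
      tree(n=2)
        tree(n=1)
          tree(n=0)
          -> return 3
          tree(n=0)
          -> return 3
        -> return 7
        tree(n=1) -> return 7  (same call as traced above)
      -> return 15
      tree(n=2) -> return 15  (same call as traced above)
    -> return 31
    tree(n=3) -> return 31  (same call as traced above)
  -> return 63
  tree(n=4) -> return 63  (same call as traced above)
-> return 127

Final answer: 127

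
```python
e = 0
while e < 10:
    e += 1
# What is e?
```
Trace:
  e=0
  e=1
  e=2
  e=3
  e=4
  e=5
  e=6
  e=7
  e=8
  e=9
  e=10

Final answer: 10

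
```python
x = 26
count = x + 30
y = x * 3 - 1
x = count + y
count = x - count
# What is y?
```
Trace:
  x=26
  x=26, count=56
  x=26, count=56, y=77
  x=133, count=56, y=77
  x=133, count=77, y=77

Final answer: 77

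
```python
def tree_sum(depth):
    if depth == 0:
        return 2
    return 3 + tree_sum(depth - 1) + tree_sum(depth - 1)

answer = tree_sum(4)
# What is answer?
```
Call trace (a repeated sub-call is expanded the first time; later identical calls just restate its return value):
tree_sum(depth=4)
  tree_sum(depth=3)
    tree_sum(depth=2)
      tree_sum(depth=1)
        tree_sum(depth=0)
        -> return 2
        tree_sum(depth=0)
        -> return 2
      -> return 7
      tree_sum(depth=1) -> return 7  (same call as traced above)
    -> return 17
    tree_sum(depth=2) -> return 17  (same call as traced above)
  -> return 37
  tree_sum(depth=3) -> return 37  (same call as traced above)
-> return 77

Final answer: 77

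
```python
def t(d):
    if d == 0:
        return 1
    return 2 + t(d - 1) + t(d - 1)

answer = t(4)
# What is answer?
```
Call trace (a repeated sub-call is expanded the first time; later identical calls just restate its return value):
t(d=4)
  t(d=3)
    t(d=2)
      t(d=1)
        t(d=0)
        -> return 1
        t(d=0)
        -> return 1
      -> return 4
      t(d=1) -> return 4  (same call as traced above)
    -> return 10
    t(d=2) -> return 10  (same call as traced above)
  -> return 22
  t(d=3) -> return 22  (same call as traced above)
-> return 46

Final answer: 46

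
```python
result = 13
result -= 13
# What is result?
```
Trace:
  result=13
  result=0

Final answer: 0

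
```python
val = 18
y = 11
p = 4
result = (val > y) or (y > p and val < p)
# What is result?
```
Trace:
  val=18
  val=18, y=11
  val=18, y=11, p=4
  val=18, y=11, p=4, result=True

Final answer: True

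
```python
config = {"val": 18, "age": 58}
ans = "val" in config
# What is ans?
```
Trace:
  config={'val': 18, 'age': 58}
  config={'val': 18, 'age': 58}, ans=True

Final answer: True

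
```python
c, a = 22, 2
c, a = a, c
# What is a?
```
Trace:
  c=22, a=2
  c=2, a=22

Final answer: 22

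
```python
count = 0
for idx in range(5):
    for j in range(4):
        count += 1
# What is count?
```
Trace:
  count=0
  count=1, idx=0, j=0
  count=2, idx=0, j=1
  count=3, idx=0, j=2
  count=4, idx=0, j=3
  count=5, idx=1, j=0
  count=6, idx=1, j=1
  count=7, idx=1, j=2
  count=8, idx=1, j=3
  count=9, idx=2, j=0
  count=10, idx=2, j=1
  count=11, idx=2, j=2
  count=12, idx=2, j=3
  count=13, idx=3, j=0
  count=14, idx=3, j=1
  count=15, idx=3, j=2
  count=16, idx=3, j=3
  count=17, idx=4, j=0
  count=18, idx=4, j=1
  count=19, idx=4, j=2
  count=20, idx=4, j=3

Final answer: 20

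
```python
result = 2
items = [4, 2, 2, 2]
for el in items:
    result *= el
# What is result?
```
Trace:
  result=2
  result=8, el=4
  result=16, el=2
  result=32, el=2
  result=64, el=2

Final answer: 64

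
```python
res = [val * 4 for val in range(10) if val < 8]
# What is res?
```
Trace:
  val=0
  val=1
  val=2
  val=3
  val=4
  val=5
  val=6
  val=7
  val=8
  val=9
  res=[0, 4, 8, 12, 16, 20, 24, 28]

Final answer: [0, 4, 8, 12, 16, 20, 24, 28]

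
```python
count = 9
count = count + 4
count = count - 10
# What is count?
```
Trace:
  count=9
  count=13
  count=3

Final answer: 3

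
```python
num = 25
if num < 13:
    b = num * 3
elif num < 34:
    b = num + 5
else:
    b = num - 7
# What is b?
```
Trace:
  num=25
  num=25, b=30

Final answer: 30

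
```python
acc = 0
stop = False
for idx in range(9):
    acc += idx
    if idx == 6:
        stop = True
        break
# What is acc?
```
Trace:
  acc=0
  acc=0, stop=False
  acc=0, stop=False, idx=0
  acc=1, stop=False, idx=1
  acc=3, stop=False, idx=2
  acc=6, stop=False, idx=3
  acc=10, stop=False, idx=4
  acc=15, stop=False, idx=5
  acc=21, stop=True, idx=6

Final answer: 21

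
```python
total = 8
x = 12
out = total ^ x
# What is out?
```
Trace:
  total=8
  total=8, x=12
  total=8, x=12, out=4

Final answer: 4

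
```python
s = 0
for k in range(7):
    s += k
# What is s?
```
Trace:
  s=0
  s=0, k=0
  s=1, k=1
  s=3, k=2
  s=6, k=3
  s=10, k=4
  s=15, k=5
  s=21, k=6

Final answer: 21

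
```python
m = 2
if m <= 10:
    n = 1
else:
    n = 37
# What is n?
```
Trace:
  m=2
  m=2, n=1

Final answer: 1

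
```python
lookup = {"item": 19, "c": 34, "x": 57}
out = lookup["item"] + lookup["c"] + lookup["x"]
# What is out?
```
Trace:
  lookup={'item': 19, 'c': 34, 'x': 57}
  lookup={'item': 19, 'c': 34, 'x': 57}, out=110

Final answer: 110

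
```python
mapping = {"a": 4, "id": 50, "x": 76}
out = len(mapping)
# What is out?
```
Trace:
  mapping={'a': 4, 'id': 50, 'x': 76}
  mapping={'a': 4, 'id': 50, 'x': 76}, out=3

Final answer: 3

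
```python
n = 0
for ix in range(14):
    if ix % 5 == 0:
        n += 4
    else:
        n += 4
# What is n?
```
Trace:
  n=0
  n=4, ix=0
  n=8, ix=1
  n=12, ix=2
  n=16, ix=3
  n=20, ix=4
  n=24, ix=5
  n=28, ix=6
  n=32, ix=7
  n=36, ix=8
  n=40, ix=9
  n=44, ix=10
  n=48, ix=11
  n=52, ix=12
  n=56, ix=13

Final answer: 56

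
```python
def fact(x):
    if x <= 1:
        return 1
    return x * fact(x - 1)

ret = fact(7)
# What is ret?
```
Call trace:
fact(x=7)
  fact(x=6)
    fact(x=5)
      fact(x=4)
        fact(x=3)
          fact(x=2)
            fact(x=1)
            -> return 1
          -> return 2
        -> return 6
      -> return 24
    -> return 120
  -> return 720
-> return 5040

Final answer: 5040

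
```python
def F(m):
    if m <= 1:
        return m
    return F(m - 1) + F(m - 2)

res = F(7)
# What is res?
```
Call trace (a repeated sub-call is expanded the first time; later identical calls just restate its return value):
F(m=7)
  F(m=6)
    F(m=5)
      F(m=4)
        F(m=3)
          F(m=2)
            F(m=1)
            -> return 1
            F(m=0)
            -> return 0
          -> return 1
          F(m=1)
          -> return 1
        -> return 2
        F(m=2) -> return 1  (same call as traced above)
      -> return 3
      F(m=3) -> return 2  (same call as traced above)
    -> return 5
    F(m=4) -> return 3  (same call as traced above)
  -> return 8
  F(m=5) -> return 5  (same call as traced above)
-> return 13

Final answer: 13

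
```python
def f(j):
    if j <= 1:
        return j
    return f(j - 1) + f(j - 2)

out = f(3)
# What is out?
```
Call trace:
f(j=3)
  f(j=2)
    f(j=1)
    -> return 1
    f(j=0)
    -> return 0
  -> return 1
  f(j=1)
  -> return 1
-> return 2

Final answer: 2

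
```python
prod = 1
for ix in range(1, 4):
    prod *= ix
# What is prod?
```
Trace:
  prod=1
  prod=1, ix=1
  prod=2, ix=2
  prod=6, ix=3

Final answer: 6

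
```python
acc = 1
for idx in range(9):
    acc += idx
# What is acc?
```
Trace:
  acc=1
  acc=1, idx=0
  acc=2, idx=1
  acc=4, idx=2
  acc=7, idx=3
  acc=11, idx=4
  acc=16, idx=5
  acc=22, idx=6
  acc=29, idx=7
  acc=37, idx=8

Final answer: 37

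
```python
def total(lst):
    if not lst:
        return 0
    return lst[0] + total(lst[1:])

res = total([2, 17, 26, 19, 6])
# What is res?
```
Call trace:
total(lst=[2, 17, 26, 19, 6])
  total(lst=[17, 26, 19, 6])
    total(lst=[26, 19, 6])
      total(lst=[19, 6])
        total(lst=[6])
          total(lst=[])
          -> return 0
        -> return 6
      -> return 25
    -> return 51
  -> return 68
-> return 70

Final answer: 70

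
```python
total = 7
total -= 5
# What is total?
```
Trace:
  total=7
  total=2

Final answer: 2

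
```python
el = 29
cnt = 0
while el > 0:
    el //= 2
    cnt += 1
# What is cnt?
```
Trace:
  el=29
  el=29, cnt=0
  el=14, cnt=1
  el=7, cnt=2
  el=3, cnt=3
  el=1, cnt=4
  el=0, cnt=5

Final answer: 5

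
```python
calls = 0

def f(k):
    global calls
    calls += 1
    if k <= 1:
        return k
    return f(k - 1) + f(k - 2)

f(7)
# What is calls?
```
Call trace (a repeated sub-call is expanded the first time; later identical calls just restate its return value):
f(k=7)
  f(k=6)
    f(k=5)
      f(k=4)
        f(k=3)
          f(k=2)
            f(k=1)
            -> return 1
            f(k=0)
            -> return 0
          -> return 1
          f(k=1)
          -> return 1
        -> return 2
        f(k=2) -> return 1  (same call as traced above)
      -> return 3
      f(k=3) -> return 2  (same call as traced above)
    -> return 5
    f(k=4) -> return 3  (same call as traced above)
  -> return 8
  f(k=5) -> return 5  (same call as traced above)
-> return 13

calls is incremented once per call, so count the calls in each subtree. Let C(k) = number of calls made by f(k).
C(0) = C(1) = 1 (base case, no recursion); C(k) = 1 + C(k - 1) + C(k - 2) otherwise.
C(2) = 1 + C(1) + C(0) = 1 + 1 + 1 = 3
C(3) = 1 + C(2) + C(1) = 1 + 3 + 1 = 5
C(4) = 1 + C(3) + C(2) = 1 + 5 + 3 = 9
C(5) = 1 + C(4) + C(3) = 1 + 9 + 5 = 15
C(6) = 1 + C(5) + C(4) = 1 + 15 + 9 = 25
C(7) = 1 + C(6) + C(5) = 1 + 25 + 15 = 41
calls = C(7) = 41

Final answer: 41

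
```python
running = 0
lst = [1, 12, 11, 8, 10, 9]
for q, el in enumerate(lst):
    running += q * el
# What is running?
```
Trace:
  running=0
  running=0, q=0, el=1
  running=12, q=1, el=12
  running=34, q=2, el=11
  running=58, q=3, el=8
  running=98, q=4, el=10
  running=143, q=5, el=9

Final answer: 143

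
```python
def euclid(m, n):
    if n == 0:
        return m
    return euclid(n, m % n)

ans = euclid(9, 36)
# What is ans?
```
Call trace:
euclid(m=9, n=36)
  euclid(m=36, n=9)
    euclid(m=9, n=0)
    -> return 9
  -> return 9
-> return 9

Final answer: 9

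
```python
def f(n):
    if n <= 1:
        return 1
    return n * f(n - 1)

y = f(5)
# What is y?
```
Call trace:
f(n=5)
  f(n=4)
    f(n=3)
      f(n=2)
        f(n=1)
        -> return 1
      -> return 2
    -> return 6
  -> return 24
-> return 120

Final answer: 120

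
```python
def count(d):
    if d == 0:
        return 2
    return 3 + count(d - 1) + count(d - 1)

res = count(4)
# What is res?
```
Call trace (a repeated sub-call is expanded the first time; later identical calls just restate its return value):
count(d=4)
  count(d=3)
    count(d=2)
      count(d=1)
        count(d=0)
        -> return 2
        count(d=0)
        -> return 2
      -> return 7
      count(d=1) -> return 7  (same call as traced above)
    -> return 17
    count(d=2) -> return 17  (same call as traced above)
  -> return 37
  count(d=3) -> return 37  (same call as traced above)
-> return 77

Final answer: 77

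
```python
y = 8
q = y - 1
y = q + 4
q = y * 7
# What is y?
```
Trace:
  y=8
  y=8, q=7
  y=11, q=7
  y=11, q=77

Final answer: 11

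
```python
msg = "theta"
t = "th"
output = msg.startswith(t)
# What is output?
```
Trace:
  msg='theta'
  msg='theta', t='th'
  msg='theta', t='th', output=True

Final answer: True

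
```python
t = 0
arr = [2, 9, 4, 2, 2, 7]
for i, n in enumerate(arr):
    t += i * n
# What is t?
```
Trace:
  t=0
  t=0, i=0, n=2
  t=9, i=1, n=9
  t=17, i=2, n=4
  t=23, i=3, n=2
  t=31, i=4, n=2
  t=66, i=5, n=7

Final answer: 66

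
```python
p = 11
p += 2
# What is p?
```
Trace:
  p=11
  p=13

Final answer: 13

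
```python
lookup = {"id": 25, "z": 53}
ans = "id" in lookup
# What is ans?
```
Trace:
  lookup={'id': 25, 'z': 53}
  lookup={'id': 25, 'z': 53}, ans=True

Final answer: True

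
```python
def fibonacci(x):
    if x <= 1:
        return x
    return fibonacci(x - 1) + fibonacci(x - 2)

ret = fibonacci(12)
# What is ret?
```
Call trace (a repeated sub-call is expanded the first time; later identical calls just restate its return value):
fibonacci(x=12)
  fibonacci(x=11)
    fibonacci(x=10)
      fibonacci(x=9)
        fibonacci(x=8)
          fibonacci(x=7)
            fibonacci(x=6)
              fibonacci(x=5)
                fibonacci(x=4)
                  fibonacci(x=3)
                    fibonacci(x=2)
                      fibonacci(x=1)
                      -> return 1
                      fibonacci(x=0)
                      -> return 0
                    -> return 1
                    fibonacci(x=1)
                    -> return 1
                  -> return 2
                  fibonacci(x=2) -> return 1  (same call as traced above)
                -> return 3
                fibonacci(x=3) -> return 2  (same call as traced above)
              -> return 5
              fibonacci(x=4) -> return 3  (same call as traced above)
            -> return 8
            fibonacci(x=5) -> return 5  (same call as traced above)
          -> return 13
          fibonacci(x=6) -> return 8  (same call as traced above)
        -> return 21
        fibonacci(x=7) -> return 13  (same call as traced above)
      -> return 34
      fibonacci(x=8) -> return 21  (same call as traced above)
    -> return 55
    fibonacci(x=9) -> return 34  (same call as traced above)
  -> return 89
  fibonacci(x=10) -> return 55  (same call as traced above)
-> return 144

Final answer: 144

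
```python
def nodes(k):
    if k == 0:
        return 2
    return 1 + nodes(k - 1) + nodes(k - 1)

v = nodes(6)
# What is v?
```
Call trace (a repeated sub-call is expanded the first time; later identical calls just restate its return value):
nodes(k=6)
  nodes(k=5)
    nodes(k=4)
      nodes(k=3)
        nodes(k=2)
          nodes(k=1)
            nodes(k=0)
            -> return 2
            nodes(k=0)
            -> return 2
          -> return 5
          nodes(k=1) -> return 5  (same call as traced above)
        -> return 11
        nodes(k=2) -> return 11  (same call as traced above)
      -> return 23
      nodes(k=3) -> return 23  (same call as traced above)
    -> return 47
    nodes(k=4) -> return 47  (same call as traced above)
  -> return 95
  nodes(k=5) -> return 95  (same call as traced above)
-> return 191

Final answer: 191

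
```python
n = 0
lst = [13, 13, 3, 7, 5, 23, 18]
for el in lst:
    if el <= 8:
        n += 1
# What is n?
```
Trace:
  n=0
  n=0, el=13
  n=0, el=13
  n=1, el=3
  n=2, el=7
  n=3, el=5
  n=3, el=23
  n=3, el=18

Final answer: 3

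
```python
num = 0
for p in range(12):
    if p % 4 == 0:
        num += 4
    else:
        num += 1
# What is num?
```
Trace:
  num=0
  num=4, p=0
  num=5, p=1
  num=6, p=2
  num=7, p=3
  num=11, p=4
  num=12, p=5
  num=13, p=6
  num=14, p=7
  num=18, p=8
  num=19, p=9
  num=20, p=10
  num=21, p=11

Final answer: 21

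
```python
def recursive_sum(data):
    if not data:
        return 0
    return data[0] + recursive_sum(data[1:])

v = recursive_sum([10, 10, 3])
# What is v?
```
Call trace:
recursive_sum(data=[10, 10, 3])
  recursive_sum(data=[10, 3])
    recursive_sum(data=[3])
      recursive_sum(data=[])
      -> return 0
    -> return 3
  -> return 13
-> return 23

Final answer: 23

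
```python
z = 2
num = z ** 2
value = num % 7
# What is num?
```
Trace:
  z=2
  z=2, num=4
  z=2, num=4, value=4

Final answer: 4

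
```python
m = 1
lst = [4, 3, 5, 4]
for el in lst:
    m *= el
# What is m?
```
Trace:
  m=1
  m=4, el=4
  m=12, el=3
  m=60, el=5
  m=240, el=4

Final answer: 240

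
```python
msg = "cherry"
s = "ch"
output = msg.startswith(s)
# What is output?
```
Trace:
  msg='cherry'
  msg='cherry', s='ch'
  msg='cherry', s='ch', output=True

Final answer: True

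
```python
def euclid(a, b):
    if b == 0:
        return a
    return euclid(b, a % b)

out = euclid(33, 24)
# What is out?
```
Call trace:
euclid(a=33, b=24)
  euclid(a=24, b=9)
    euclid(a=9, b=6)
      euclid(a=6, b=3)
        euclid(a=3, b=0)
        -> return 3
      -> return 3
    -> return 3
  -> return 3
-> return 3

Final answer: 3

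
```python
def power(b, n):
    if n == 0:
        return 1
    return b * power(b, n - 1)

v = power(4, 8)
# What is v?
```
Call trace:
power(b=4, n=8)
  power(b=4, n=7)
    power(b=4, n=6)
      power(b=4, n=5)
        power(b=4, n=4)
          power(b=4, n=3)
            power(b=4, n=2)
              power(b=4, n=1)
                power(b=4, n=0)
                -> return 1
              -> return 4
            -> return 16
          -> return 64
        -> return 256
      -> return 1024
    -> return 4096
  -> return 16384
-> return 65536

Final answer: 65536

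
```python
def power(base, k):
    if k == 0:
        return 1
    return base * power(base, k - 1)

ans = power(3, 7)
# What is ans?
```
Call trace:
power(base=3, k=7)
  power(base=3, k=6)
    power(base=3, k=5)
      power(base=3, k=4)
        power(base=3, k=3)
          power(base=3, k=2)
            power(base=3, k=1)
              power(base=3, k=0)
              -> return 1
            -> return 3
          -> return 9
        -> return 27
      -> return 81
    -> return 243
  -> return 729
-> return 2187

Final answer: 2187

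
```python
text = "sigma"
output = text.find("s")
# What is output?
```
Trace:
  text='sigma'
  text='sigma', output=0

Final answer: 0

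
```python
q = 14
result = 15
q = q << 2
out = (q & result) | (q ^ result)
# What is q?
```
Trace:
  q=14
  q=14, result=15
  q=56, result=15
  q=56, result=15, out=63

Final answer: 56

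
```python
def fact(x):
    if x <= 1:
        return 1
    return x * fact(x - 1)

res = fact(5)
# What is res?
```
Call trace:
fact(x=5)
  fact(x=4)
    fact(x=3)
      fact(x=2)
        fact(x=1)
        -> return 1
      -> return 2
    -> return 6
  -> return 24
-> return 120

Final answer: 120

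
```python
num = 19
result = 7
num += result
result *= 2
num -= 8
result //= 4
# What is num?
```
Trace:
  num=19
  num=19, result=7
  num=26, result=7
  num=26, result=14
  num=18, result=14
  num=18, result=3

Final answer: 18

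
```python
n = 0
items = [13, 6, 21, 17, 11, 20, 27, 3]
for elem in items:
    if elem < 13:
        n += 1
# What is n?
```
Trace:
  n=0
  n=0, elem=13
  n=1, elem=6
  n=1, elem=21
  n=1, elem=17
  n=2, elem=11
  n=2, elem=20
  n=2, elem=27
  n=3, elem=3

Final answer: 3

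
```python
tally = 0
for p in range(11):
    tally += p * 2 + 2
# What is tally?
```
Trace:
  tally=0
  tally=2, p=0
  tally=6, p=1
  tally=12, p=2
  tally=20, p=3
  tally=30, p=4
  tally=42, p=5
  tally=56, p=6
  tally=72, p=7
  tally=90, p=8
  tally=110, p=9
  tally=132, p=10

Final answer: 132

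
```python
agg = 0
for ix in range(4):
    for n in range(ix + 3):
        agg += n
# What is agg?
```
Trace:
  agg=0
  agg=0, ix=0, n=0
  agg=1, ix=0, n=1
  agg=3, ix=0, n=2
  agg=3, ix=1, n=0
  agg=4, ix=1, n=1
  agg=6, ix=1, n=2
  agg=9, ix=1, n=3
  agg=9, ix=2, n=0
  agg=10, ix=2, n=1
  agg=12, ix=2, n=2
  agg=15, ix=2, n=3
  agg=19, ix=2, n=4
  agg=19, ix=3, n=0
  agg=20, ix=3, n=1
  agg=22, ix=3, n=2
  agg=25, ix=3, n=3
  agg=29, ix=3, n=4
  agg=34, ix=3, n=5

Final answer: 34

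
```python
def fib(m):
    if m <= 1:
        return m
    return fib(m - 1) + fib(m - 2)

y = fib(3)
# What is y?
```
Call trace:
fib(m=3)
  fib(m=2)
    fib(m=1)
    -> return 1
    fib(m=0)
    -> return 0
  -> return 1
  fib(m=1)
  -> return 1
-> return 2

Final answer: 2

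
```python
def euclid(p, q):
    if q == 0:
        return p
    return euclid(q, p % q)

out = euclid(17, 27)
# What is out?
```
Call trace:
euclid(p=17, q=27)
  euclid(p=27, q=17)
    euclid(p=17, q=10)
      euclid(p=10, q=7)
        euclid(p=7, q=3)
          euclid(p=3, q=1)
            euclid(p=1, q=0)
            -> return 1
          -> return 1
        -> return 1
      -> return 1
    -> return 1
  -> return 1
-> return 1

Final answer: 1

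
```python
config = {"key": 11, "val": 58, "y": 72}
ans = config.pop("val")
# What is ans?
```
Trace:
  config={'key': 11, 'val': 58, 'y': 72}
  config={'key': 11, 'y': 72}, ans=58

Final answer: 58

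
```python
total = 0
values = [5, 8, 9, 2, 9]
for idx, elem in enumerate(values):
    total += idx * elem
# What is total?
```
Trace:
  total=0
  total=0, idx=0, elem=5
  total=8, idx=1, elem=8
  total=26, idx=2, elem=9
  total=32, idx=3, elem=2
  total=68, idx=4, elem=9

Final answer: 68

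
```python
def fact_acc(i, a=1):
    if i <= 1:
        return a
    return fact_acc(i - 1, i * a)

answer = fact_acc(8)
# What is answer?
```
Call trace:
fact_acc(i=8, a=1)
  fact_acc(i=7, a=8)
    fact_acc(i=6, a=56)
      fact_acc(i=5, a=336)
        fact_acc(i=4, a=1680)
          fact_acc(i=3, a=6720)
            fact_acc(i=2, a=20160)
              fact_acc(i=1, a=40320)
              -> return 40320
            -> return 40320
          -> return 40320
        -> return 40320
      -> return 40320
    -> return 40320
  -> return 40320
-> return 40320

Final answer: 40320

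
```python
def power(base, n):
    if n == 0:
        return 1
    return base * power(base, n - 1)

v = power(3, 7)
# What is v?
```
Call trace:
power(base=3, n=7)
  power(base=3, n=6)
    power(base=3, n=5)
      power(base=3, n=4)
        power(base=3, n=3)
          power(base=3, n=2)
            power(base=3, n=1)
              power(base=3, n=0)
              -> return 1
            -> return 3
          -> return 9
        -> return 27
      -> return 81
    -> return 243
  -> return 729
-> return 2187

Final answer: 2187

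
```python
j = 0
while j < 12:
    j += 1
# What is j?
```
Trace:
  j=0
  j=1
  j=2
  j=3
  j=4
  j=5
  j=6
  j=7
  j=8
  j=9
  j=10
  j=11
  j=12

Final answer: 12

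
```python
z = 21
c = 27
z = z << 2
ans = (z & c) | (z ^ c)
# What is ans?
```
Trace:
  z=21
  z=21, c=27
  z=84, c=27
  z=84, c=27, ans=95

Final answer: 95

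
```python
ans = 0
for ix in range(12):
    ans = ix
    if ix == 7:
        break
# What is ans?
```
Trace:
  ans=0
  ans=0, ix=0
  ans=1, ix=1
  ans=2, ix=2
  ans=3, ix=3
  ans=4, ix=4
  ans=5, ix=5
  ans=6, ix=6
  ans=7, ix=7

Final answer: 7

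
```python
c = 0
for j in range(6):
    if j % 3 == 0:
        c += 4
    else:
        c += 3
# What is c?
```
Trace:
  c=0
  c=4, j=0
  c=7, j=1
  c=10, j=2
  c=14, j=3
  c=17, j=4
  c=20, j=5

Final answer: 20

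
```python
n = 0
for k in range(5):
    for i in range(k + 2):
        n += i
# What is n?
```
Trace:
  n=0
  n=0, k=0, i=0
  n=1, k=0, i=1
  n=1, k=1, i=0
  n=2, k=1, i=1
  n=4, k=1, i=2
  n=4, k=2, i=0
  n=5, k=2, i=1
  n=7, k=2, i=2
  n=10, k=2, i=3
  n=10, k=3, i=0
  n=11, k=3, i=1
  n=13, k=3, i=2
  n=16, k=3, i=3
  n=20, k=3, i=4
  n=20, k=4, i=0
  n=21, k=4, i=1
  n=23, k=4, i=2
  n=26, k=4, i=3
  n=30, k=4, i=4
  n=35, k=4, i=5

Final answer: 35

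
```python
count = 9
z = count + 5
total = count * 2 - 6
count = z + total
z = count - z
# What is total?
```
Trace:
  count=9
  count=9, z=14
  count=9, z=14, total=12
  count=26, z=14, total=12
  count=26, z=12, total=12

Final answer: 12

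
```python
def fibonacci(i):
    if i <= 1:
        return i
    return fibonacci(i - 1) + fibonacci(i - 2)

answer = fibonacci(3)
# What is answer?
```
Call trace:
fibonacci(i=3)
  fibonacci(i=2)
    fibonacci(i=1)
    -> return 1
    fibonacci(i=0)
    -> return 0
  -> return 1
  fibonacci(i=1)
  -> return 1
-> return 2

Final answer: 2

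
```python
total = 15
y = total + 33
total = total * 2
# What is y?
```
Trace:
  total=15
  total=15, y=48
  total=30, y=48

Final answer: 48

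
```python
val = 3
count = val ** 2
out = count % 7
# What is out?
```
Trace:
  val=3
  val=3, count=9
  val=3, count=9, out=2

Final answer: 2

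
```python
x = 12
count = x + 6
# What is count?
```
Trace:
  x=12
  x=12, count=18

Final answer: 18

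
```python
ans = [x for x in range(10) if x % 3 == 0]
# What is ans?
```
Trace:
  x=0
  x=1
  x=2
  x=3
  x=4
  x=5
  x=6
  x=7
  x=8
  x=9
  ans=[0, 3, 6, 9]

Final answer: [0, 3, 6, 9]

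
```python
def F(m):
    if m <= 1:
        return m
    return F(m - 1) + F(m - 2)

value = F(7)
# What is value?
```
Call trace (a repeated sub-call is expanded the first time; later identical calls just restate its return value):
F(m=7)
  F(m=6)
    F(m=5)
      F(m=4)
        F(m=3)
          F(m=2)
            F(m=1)
            -> return 1
            F(m=0)
            -> return 0
          -> return 1
          F(m=1)
          -> return 1
        -> return 2
        F(m=2) -> return 1  (same call as traced above)
      -> return 3
      F(m=3) -> return 2  (same call as traced above)
    -> return 5
    F(m=4) -> return 3  (same call as traced above)
  -> return 8
  F(m=5) -> return 5  (same call as traced above)
-> return 13

Final answer: 13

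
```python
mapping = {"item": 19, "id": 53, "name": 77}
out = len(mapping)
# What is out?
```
Trace:
  mapping={'item': 19, 'id': 53, 'name': 77}
  mapping={'item': 19, 'id': 53, 'name': 77}, out=3

Final answer: 3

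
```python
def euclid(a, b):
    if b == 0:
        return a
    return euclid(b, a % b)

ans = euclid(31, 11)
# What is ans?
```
Call trace:
euclid(a=31, b=11)
  euclid(a=11, b=9)
    euclid(a=9, b=2)
      euclid(a=2, b=1)
        euclid(a=1, b=0)
        -> return 1
      -> return 1
    -> return 1
  -> return 1
-> return 1

Final answer: 1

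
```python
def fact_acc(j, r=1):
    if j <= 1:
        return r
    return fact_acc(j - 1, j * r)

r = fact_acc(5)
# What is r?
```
Call trace:
fact_acc(j=5, r=1)
  fact_acc(j=4, r=5)
    fact_acc(j=3, r=20)
      fact_acc(j=2, r=60)
        fact_acc(j=1, r=120)
        -> return 120
      -> return 120
    -> return 120
  -> return 120
-> return 120

Final answer: 120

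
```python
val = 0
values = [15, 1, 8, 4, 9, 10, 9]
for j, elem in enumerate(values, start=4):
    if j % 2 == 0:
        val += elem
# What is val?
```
Trace:
  val=0
  val=15, j=4, elem=15
  val=15, j=5, elem=1
  val=23, j=6, elem=8
  val=23, j=7, elem=4
  val=32, j=8, elem=9
  val=32, j=9, elem=10
  val=41, j=10, elem=9

Final answer: 41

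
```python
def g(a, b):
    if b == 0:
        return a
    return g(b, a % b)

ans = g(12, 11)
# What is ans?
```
Call trace:
g(a=12, b=11)
  g(a=11, b=1)
    g(a=1, b=0)
    -> return 1
  -> return 1
-> return 1

Final answer: 1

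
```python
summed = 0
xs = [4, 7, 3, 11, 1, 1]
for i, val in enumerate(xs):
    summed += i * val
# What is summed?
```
Trace:
  summed=0
  summed=0, i=0, val=4
  summed=7, i=1, val=7
  summed=13, i=2, val=3
  summed=46, i=3, val=11
  summed=50, i=4, val=1
  summed=55, i=5, val=1

Final answer: 55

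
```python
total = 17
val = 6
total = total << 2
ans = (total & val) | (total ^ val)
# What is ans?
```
Trace:
  total=17
  total=17, val=6
  total=68, val=6
  total=68, val=6, ans=70

Final answer: 70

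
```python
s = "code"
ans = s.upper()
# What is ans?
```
Trace:
  s='code'
  s='code', ans='CODE'

Final answer: 'CODE'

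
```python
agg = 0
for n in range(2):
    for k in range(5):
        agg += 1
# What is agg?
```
Trace:
  agg=0
  agg=1, n=0, k=0
  agg=2, n=0, k=1
  agg=3, n=0, k=2
  agg=4, n=0, k=3
  agg=5, n=0, k=4
  agg=6, n=1, k=0
  agg=7, n=1, k=1
  agg=8, n=1, k=2
  agg=9, n=1, k=3
  agg=10, n=1, k=4

Final answer: 10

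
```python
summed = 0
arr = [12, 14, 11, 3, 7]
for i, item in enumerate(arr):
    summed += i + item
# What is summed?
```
Trace:
  summed=0
  summed=12, i=0, item=12
  summed=27, i=1, item=14
  summed=40, i=2, item=11
  summed=46, i=3, item=3
  summed=57, i=4, item=7

Final answer: 57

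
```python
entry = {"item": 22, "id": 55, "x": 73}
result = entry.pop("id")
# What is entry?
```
Trace:
  entry={'item': 22, 'id': 55, 'x': 73}
  entry={'item': 22, 'x': 73}, result=55

Final answer: {'item': 22, 'x': 73}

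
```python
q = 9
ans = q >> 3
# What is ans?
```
Trace:
  q=9
  q=9, ans=1

Final answer: 1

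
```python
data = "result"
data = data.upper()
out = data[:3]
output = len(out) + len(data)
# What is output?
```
Trace:
  data='result'
  data='RESULT'
  data='RESULT', out='RES'
  data='RESULT', out='RES', output=9

Final answer: 9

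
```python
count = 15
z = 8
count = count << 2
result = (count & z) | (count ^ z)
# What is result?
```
Trace:
  count=15
  count=15, z=8
  count=60, z=8
  count=60, z=8, result=60

Final answer: 60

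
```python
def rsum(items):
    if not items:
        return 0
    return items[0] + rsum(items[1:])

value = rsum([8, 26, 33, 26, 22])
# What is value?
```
Call trace:
rsum(items=[8, 26, 33, 26, 22])
  rsum(items=[26, 33, 26, 22])
    rsum(items=[33, 26, 22])
      rsum(items=[26, 22])
        rsum(items=[22])
          rsum(items=[])
          -> return 0
        -> return 22
      -> return 48
    -> return 81
  -> return 107
-> return 115

Final answer: 115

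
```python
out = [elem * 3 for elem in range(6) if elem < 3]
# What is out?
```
Trace:
  elem=0
  elem=1
  elem=2
  elem=3
  elem=4
  elem=5
  out=[0, 3, 6]

Final answer: [0, 3, 6]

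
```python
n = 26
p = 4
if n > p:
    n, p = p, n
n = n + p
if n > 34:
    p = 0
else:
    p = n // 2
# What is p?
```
Trace:
  n=26
  n=26, p=4
  n=4, p=26
  n=30, p=26
  n=30, p=15

Final answer: 15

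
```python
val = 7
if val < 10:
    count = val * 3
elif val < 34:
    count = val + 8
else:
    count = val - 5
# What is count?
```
Trace:
  val=7
  val=7, count=21

Final answer: 21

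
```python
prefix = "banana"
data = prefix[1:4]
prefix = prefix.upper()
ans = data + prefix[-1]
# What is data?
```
Trace:
  prefix='banana'
  prefix='banana', data='ana'
  prefix='BANANA', data='ana'
  prefix='BANANA', data='ana', ans='anaA'

Final answer: 'ana'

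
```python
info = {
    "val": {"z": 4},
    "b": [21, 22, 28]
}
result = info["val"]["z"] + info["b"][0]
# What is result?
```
Trace:
  info={'val': {'z': 4}, 'b': [21, 22, 28]}
  info={'val': {'z': 4}, 'b': [21, 22, 28]}, result=25

Final answer: 25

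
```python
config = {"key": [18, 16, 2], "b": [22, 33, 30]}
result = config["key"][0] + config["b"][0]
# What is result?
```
Trace:
  config={'key': [18, 16, 2], 'b': [22, 33, 30]}
  config={'key': [18, 16, 2], 'b': [22, 33, 30]}, result=40

Final answer: 40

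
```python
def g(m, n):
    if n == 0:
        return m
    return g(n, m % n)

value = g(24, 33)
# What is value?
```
Call trace:
g(m=24, n=33)
  g(m=33, n=24)
    g(m=24, n=9)
      g(m=9, n=6)
        g(m=6, n=3)
          g(m=3, n=0)
          -> return 3
        -> return 3
      -> return 3
    -> return 3
  -> return 3
-> return 3

Final answer: 3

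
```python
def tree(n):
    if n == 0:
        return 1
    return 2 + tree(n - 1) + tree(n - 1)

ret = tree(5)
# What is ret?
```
Call trace (a repeated sub-call is expanded the first time; later identical calls just restate its return value):
tree(n=5)
  tree(n=4)
    tree(n=3)
      tree(n=2)
        tree(n=1)
          tree(n=0)
          -> return 1
          tree(n=0)
          -> return 1
        -> return 4
        tree(n=1) -> return 4  (same call as traced above)
      -> return 10
      tree(n=2) -> return 10  (same call as traced above)
    -> return 22
    tree(n=3) -> return 22  (same call as traced above)
  -> return 46
  tree(n=4) -> return 46  (same call as traced above)
-> return 94

Final answer: 94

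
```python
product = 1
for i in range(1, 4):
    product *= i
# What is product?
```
Trace:
  product=1
  product=1, i=1
  product=2, i=2
  product=6, i=3

Final answer: 6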